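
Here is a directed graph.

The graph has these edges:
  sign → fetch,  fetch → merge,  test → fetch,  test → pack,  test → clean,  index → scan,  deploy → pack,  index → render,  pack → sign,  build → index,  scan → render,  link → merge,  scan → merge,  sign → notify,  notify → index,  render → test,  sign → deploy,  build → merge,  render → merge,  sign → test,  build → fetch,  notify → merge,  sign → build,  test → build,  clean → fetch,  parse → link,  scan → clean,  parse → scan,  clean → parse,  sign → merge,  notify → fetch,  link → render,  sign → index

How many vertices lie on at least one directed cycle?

A vertex is on a directed cycle iff it belongs to a strongly connected component of size ≥ 2 (or has a self-loop).
The vertices on cycles are {link, pack, scan, sign, test, build, clean, index, parse, deploy, notify, render} — 12 in total.

12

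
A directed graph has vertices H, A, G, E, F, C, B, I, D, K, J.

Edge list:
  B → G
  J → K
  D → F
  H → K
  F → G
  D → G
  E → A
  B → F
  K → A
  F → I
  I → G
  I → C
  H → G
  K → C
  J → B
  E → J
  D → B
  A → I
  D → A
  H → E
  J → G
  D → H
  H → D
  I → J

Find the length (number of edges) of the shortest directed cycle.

2

For each vertex v, BFS finds the shortest path from v back to v.
The shortest such closed walk is H → D → H, length 2.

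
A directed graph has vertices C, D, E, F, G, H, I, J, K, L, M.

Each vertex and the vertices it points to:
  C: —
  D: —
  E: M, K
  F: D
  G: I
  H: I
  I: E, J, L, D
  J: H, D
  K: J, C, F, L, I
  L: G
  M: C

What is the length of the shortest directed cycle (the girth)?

For each vertex v, BFS finds the shortest path from v back to v.
The shortest such closed walk is E → K → I → E, length 3.

3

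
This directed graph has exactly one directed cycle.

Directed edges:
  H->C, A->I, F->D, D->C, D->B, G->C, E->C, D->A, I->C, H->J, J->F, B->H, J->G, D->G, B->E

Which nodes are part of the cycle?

DFS with gray/black marking from D:
D gray
  B gray
    H gray
      J gray
        F gray
          F→D: D is gray → back edge
Back edge closes the cycle D → B → H → J → F → D; its vertices are {B, D, F, H, J}.

B, D, F, H, J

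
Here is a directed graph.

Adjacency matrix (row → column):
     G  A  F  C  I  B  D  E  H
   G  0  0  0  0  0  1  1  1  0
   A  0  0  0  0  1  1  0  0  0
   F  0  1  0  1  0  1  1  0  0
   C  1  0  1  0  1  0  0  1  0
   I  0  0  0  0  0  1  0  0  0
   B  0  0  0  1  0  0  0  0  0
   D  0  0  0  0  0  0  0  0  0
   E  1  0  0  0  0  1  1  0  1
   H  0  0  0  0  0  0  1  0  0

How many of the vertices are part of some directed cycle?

7

A vertex is on a directed cycle iff it belongs to a strongly connected component of size ≥ 2 (or has a self-loop).
The vertices on cycles are {A, B, C, E, F, G, I} — 7 in total.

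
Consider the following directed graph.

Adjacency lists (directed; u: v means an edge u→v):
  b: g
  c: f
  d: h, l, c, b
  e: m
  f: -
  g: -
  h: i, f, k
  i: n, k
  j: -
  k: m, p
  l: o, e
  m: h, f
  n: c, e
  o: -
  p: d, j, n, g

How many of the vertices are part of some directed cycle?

A vertex is on a directed cycle iff it belongs to a strongly connected component of size ≥ 2 (or has a self-loop).
The vertices on cycles are {d, e, h, i, k, l, m, n, p} — 9 in total.

9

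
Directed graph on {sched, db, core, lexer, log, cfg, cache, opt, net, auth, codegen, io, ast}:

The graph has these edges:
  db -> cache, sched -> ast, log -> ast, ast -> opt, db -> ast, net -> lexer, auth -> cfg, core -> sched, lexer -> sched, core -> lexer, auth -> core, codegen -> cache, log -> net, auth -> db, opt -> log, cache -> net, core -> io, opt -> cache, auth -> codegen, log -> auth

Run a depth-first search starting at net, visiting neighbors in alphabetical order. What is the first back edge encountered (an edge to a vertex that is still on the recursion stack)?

cache→net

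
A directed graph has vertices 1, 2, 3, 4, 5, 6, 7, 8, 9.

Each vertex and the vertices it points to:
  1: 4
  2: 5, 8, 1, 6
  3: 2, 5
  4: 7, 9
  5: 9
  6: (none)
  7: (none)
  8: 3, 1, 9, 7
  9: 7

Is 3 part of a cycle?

3 is on a cycle iff 3 can reach itself via ≥1 edge.
3 → 2 → 8 → 3 — yes.

Yes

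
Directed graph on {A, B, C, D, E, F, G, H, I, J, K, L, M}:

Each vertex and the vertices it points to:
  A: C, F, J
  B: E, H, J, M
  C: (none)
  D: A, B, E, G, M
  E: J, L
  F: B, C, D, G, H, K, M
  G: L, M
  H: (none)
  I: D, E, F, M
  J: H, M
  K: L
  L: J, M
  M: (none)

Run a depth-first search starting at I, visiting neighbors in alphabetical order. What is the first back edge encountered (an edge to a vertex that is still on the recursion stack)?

DFS from I (visiting neighbors in alphabetical order); mark gray on enter, black on exit:
I gray
  D gray
    A gray
      C gray
      C black
      F gray
        B gray
          E gray
            J gray
              H gray
              H black
              M gray
              M black
            J black
            L gray
              L→J: J black — skip
              L→M: M black — skip
            L black
          E black
          B→H: H black — skip
          B→J: J black — skip
          B→M: M black — skip
        B black
        F→C: C black — skip
        F→D: D is gray → back edge
First back edge: F → D.

F->D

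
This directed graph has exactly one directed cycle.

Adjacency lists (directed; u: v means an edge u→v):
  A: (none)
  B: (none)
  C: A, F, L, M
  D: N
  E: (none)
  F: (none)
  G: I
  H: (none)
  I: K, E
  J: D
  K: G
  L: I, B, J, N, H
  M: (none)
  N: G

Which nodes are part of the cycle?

G, I, K

DFS with gray/black marking from I:
I gray
  K gray
    G gray
      G→I: I is gray → back edge
Back edge closes the cycle I → K → G → I; its vertices are {G, I, K}.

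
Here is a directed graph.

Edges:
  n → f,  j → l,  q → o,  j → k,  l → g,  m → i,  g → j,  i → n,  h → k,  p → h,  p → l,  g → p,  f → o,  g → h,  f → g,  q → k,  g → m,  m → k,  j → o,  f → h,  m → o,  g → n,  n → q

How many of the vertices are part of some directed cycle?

8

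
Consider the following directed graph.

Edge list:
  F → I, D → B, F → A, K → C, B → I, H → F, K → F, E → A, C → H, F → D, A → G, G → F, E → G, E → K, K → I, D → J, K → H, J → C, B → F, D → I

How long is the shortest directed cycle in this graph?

3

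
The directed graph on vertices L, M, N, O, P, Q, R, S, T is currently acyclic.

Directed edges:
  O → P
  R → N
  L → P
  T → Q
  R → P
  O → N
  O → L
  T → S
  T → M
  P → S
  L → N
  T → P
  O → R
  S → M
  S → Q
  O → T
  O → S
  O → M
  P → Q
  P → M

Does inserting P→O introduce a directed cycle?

Adding P→O creates a cycle iff O can already reach P.
Path from O: O → P.
So O → … → P → O is a cycle.

Yes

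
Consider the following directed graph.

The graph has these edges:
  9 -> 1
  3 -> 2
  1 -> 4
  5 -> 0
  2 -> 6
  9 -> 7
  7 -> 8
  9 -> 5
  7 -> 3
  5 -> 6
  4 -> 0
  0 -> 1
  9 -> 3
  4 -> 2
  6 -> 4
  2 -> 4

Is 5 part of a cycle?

No

5 lies on a cycle iff there is a path from 5 back to itself.
Exploring from 5, it never reaches itself; equivalently, its strongly connected component is a singleton.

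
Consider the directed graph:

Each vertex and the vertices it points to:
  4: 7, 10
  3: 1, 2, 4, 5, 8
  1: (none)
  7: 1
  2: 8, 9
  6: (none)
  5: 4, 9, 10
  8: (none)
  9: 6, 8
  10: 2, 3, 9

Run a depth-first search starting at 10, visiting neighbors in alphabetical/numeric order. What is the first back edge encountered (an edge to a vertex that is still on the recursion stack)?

DFS from 10 (visiting neighbors in alphabetical/numeric order); mark gray on enter, black on exit:
10 gray
  2 gray
    8 gray
    8 black
    9 gray
      6 gray
      6 black
      9→8: 8 black — skip
    9 black
  2 black
  3 gray
    1 gray
    1 black
    3→2: 2 black — skip
    4 gray
      7 gray
        7→1: 1 black — skip
      7 black
      4→10: 10 is gray → back edge
First back edge: 4 → 10.

4->10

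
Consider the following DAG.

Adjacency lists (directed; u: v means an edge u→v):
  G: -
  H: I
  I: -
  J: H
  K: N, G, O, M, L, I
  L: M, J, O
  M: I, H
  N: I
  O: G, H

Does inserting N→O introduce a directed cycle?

No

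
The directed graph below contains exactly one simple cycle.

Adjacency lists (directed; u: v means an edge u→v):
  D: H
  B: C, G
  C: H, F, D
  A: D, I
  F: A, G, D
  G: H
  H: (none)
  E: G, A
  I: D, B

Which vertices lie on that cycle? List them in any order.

DFS with gray/black marking from A:
A gray
  D gray
    H gray
    H black
  D black
  I gray
    I→D: D black — skip
    B gray
      C gray
        C→H: H black — skip
        F gray
          F→A: A is gray → back edge
Back edge closes the cycle A → I → B → C → F → A; its vertices are {A, B, C, F, I}.

A, B, C, F, I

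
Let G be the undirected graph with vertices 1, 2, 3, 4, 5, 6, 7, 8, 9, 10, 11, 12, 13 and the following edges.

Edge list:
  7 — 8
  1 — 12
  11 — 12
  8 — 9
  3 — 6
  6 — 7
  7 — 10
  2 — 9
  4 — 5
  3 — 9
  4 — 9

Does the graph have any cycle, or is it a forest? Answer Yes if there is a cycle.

DFS, tracking each vertex's parent; an edge to a visited non-parent vertex closes a cycle.
Start from 4:
visit 4 (parent –)
  visit 9 (parent 4)
    visit 2 (parent 9)
      2–9: parent, skip
    9–4: parent, skip
    visit 3 (parent 9)
      3–9: parent, skip
      visit 6 (parent 3)
        6–3: parent, skip
        visit 7 (parent 6)
          visit 10 (parent 7)
            10–7: parent, skip
          7–6: parent, skip
          visit 8 (parent 7)
            8–7: parent, skip
            8–9: 9 visited and ≠ parent → cycle
Cycle: 9 – 3 – 6 – 7 – 8 – 9.

Yes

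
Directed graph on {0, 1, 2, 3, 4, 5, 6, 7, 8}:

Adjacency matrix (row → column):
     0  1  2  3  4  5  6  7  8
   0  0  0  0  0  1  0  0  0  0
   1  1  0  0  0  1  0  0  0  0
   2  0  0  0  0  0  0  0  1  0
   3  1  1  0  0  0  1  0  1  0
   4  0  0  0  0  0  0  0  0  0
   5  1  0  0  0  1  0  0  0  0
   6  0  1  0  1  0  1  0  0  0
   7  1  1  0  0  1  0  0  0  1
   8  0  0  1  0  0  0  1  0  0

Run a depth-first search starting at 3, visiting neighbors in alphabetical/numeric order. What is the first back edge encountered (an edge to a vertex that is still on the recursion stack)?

DFS from 3 (visiting neighbors in alphabetical/numeric order); mark gray on enter, black on exit:
3 gray
  0 gray
    4 gray
    4 black
  0 black
  1 gray
    1→0: 0 black — skip
    1→4: 4 black — skip
  1 black
  5 gray
    5→0: 0 black — skip
    5→4: 4 black — skip
  5 black
  7 gray
    7→0: 0 black — skip
    7→1: 1 black — skip
    7→4: 4 black — skip
    8 gray
      2 gray
        2→7: 7 is gray → back edge
First back edge: 2 → 7.

2->7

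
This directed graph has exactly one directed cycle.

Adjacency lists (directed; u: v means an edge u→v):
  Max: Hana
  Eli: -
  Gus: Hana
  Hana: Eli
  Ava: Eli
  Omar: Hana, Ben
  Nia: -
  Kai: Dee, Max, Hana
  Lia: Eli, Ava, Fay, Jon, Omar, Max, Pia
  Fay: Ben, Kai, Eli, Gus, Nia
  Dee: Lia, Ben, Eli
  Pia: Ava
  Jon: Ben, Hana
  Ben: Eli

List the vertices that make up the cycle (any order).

DFS with gray/black marking from Dee:
Dee gray
  Lia gray
    Eli gray
    Eli black
    Ava gray
      Ava→Eli: Eli black — skip
    Ava black
    Fay gray
      Ben gray
        Ben→Eli: Eli black — skip
      Ben black
      Kai gray
        Kai→Dee: Dee is gray → back edge
Back edge closes the cycle Dee → Lia → Fay → Kai → Dee; its vertices are {Dee, Fay, Kai, Lia}.

Dee, Fay, Kai, Lia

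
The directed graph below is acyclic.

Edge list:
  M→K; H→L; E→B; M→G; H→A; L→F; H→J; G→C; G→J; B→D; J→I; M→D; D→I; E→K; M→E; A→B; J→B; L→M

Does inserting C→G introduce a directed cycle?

Yes

Adding C→G creates a cycle iff G can already reach C.
Path from G: G → C.
So G → … → C → G is a cycle.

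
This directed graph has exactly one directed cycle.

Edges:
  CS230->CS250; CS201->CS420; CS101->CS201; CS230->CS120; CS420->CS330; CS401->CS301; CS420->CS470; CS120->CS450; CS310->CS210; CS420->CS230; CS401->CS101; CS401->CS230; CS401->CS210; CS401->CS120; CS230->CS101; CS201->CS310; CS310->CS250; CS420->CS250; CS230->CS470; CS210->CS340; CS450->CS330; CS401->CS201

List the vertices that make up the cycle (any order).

CS101, CS201, CS230, CS420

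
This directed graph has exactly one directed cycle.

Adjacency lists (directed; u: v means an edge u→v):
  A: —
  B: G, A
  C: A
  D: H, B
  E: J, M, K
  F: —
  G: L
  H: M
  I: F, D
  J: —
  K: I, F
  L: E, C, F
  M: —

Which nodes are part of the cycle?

DFS with gray/black marking from D:
D gray
  H gray
    M gray
    M black
  H black
  B gray
    G gray
      L gray
        E gray
          J gray
          J black
          E→M: M black — skip
          K gray
            I gray
              F gray
              F black
              I→D: D is gray → back edge
Back edge closes the cycle D → B → G → L → E → K → I → D; its vertices are {B, D, E, G, I, K, L}.

B, D, E, G, I, K, L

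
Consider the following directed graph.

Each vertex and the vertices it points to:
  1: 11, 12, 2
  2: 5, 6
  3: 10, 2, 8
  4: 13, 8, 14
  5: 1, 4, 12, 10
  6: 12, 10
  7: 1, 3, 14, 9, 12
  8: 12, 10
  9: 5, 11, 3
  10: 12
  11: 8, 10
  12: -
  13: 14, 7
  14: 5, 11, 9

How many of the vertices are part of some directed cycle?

9

A vertex is on a directed cycle iff it belongs to a strongly connected component of size ≥ 2 (or has a self-loop).
The vertices on cycles are {1, 2, 3, 4, 5, 7, 9, 13, 14} — 9 in total.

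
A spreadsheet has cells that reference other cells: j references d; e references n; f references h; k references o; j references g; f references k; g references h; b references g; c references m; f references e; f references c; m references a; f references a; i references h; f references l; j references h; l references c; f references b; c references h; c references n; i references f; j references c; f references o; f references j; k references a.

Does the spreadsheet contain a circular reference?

No

DFS with white/gray/black marking, starting from l:
l gray
  c gray
    h gray
    h black
    n gray
    n black
    m gray
      a gray
      a black
    m black
  c black
l black
o gray
o black
e gray
  e→n: n black — skip
e black
k gray
  k→a: a black — skip
  k→o: o black — skip
k black
j gray
  d gray
  d black
  g gray
    g→h: h black — skip
  g black
  j→c: c black — skip
  j→h: h black — skip
j black
b gray
  b→g: g black — skip
b black
i gray
  f gray
    f→j: j black — skip
    f→l: l black — skip
    f→a: a black — skip
    f→o: o black — skip
    f→c: c black — skip
    f→k: k black — skip
    f→e: e black — skip
    f→h: h black — skip
    f→b: b black — skip
  f black
  i→h: h black — skip
i black
Every edge goes to a white or black vertex — no back edge, so the graph is acyclic.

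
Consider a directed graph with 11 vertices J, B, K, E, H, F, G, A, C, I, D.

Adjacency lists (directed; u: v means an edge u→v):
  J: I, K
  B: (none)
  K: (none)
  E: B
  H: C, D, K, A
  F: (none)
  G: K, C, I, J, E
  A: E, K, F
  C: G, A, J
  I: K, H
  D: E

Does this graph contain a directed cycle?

DFS with white/gray/black marking, starting from I:
I gray
  K gray
  K black
  H gray
    C gray
      G gray
        G→K: K black — skip
        G→C: C is gray → back edge
Back edge found, so a cycle exists: C → G → C.

Yes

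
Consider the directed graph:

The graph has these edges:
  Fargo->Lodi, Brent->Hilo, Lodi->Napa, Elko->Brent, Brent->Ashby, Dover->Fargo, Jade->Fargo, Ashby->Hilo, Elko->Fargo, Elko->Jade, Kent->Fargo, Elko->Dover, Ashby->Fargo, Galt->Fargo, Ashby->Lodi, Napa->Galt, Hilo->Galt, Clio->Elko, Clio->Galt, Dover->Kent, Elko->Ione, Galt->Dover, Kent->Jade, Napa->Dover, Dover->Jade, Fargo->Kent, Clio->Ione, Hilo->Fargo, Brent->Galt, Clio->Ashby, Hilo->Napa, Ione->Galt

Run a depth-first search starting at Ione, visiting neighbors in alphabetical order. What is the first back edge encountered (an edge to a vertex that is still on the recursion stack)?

Kent->Fargo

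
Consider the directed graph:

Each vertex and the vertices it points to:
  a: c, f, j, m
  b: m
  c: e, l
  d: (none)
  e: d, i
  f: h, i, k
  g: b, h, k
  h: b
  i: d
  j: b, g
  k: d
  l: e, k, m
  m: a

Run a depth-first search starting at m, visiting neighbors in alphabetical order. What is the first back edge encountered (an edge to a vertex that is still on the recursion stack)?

l→m

DFS from m (visiting neighbors in alphabetical order); mark gray on enter, black on exit:
m gray
  a gray
    c gray
      e gray
        d gray
        d black
        i gray
          i→d: d black — skip
        i black
      e black
      l gray
        l→e: e black — skip
        k gray
          k→d: d black — skip
        k black
        l→m: m is gray → back edge
First back edge: l → m.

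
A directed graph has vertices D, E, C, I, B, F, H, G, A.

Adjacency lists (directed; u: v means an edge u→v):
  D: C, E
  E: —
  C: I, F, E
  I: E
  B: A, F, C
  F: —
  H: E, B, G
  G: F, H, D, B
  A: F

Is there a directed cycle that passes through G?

G is on a cycle iff G can reach itself via ≥1 edge.
G → H → G — yes.

Yes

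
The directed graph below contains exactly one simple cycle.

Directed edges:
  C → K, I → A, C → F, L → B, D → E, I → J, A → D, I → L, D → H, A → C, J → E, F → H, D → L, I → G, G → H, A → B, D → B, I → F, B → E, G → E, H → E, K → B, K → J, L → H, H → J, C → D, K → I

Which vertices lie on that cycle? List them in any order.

DFS with gray/black marking from C:
C gray
  K gray
    B gray
      E gray
      E black
    B black
    I gray
      L gray
        H gray
          J gray
            J→E: E black — skip
          J black
          H→E: E black — skip
        H black
        L→B: B black — skip
      L black
      A gray
        A→C: C is gray → back edge
Back edge closes the cycle C → K → I → A → C; its vertices are {A, C, I, K}.

A, C, I, K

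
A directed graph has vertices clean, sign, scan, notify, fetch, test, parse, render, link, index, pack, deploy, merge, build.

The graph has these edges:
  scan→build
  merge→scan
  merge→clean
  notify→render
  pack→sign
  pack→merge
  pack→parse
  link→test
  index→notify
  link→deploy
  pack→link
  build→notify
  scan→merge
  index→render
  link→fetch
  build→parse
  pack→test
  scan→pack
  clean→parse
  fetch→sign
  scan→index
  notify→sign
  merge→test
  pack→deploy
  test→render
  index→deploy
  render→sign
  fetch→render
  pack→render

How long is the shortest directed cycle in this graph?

For each vertex v, BFS finds the shortest path from v back to v.
The shortest such closed walk is scan → merge → scan, length 2.

2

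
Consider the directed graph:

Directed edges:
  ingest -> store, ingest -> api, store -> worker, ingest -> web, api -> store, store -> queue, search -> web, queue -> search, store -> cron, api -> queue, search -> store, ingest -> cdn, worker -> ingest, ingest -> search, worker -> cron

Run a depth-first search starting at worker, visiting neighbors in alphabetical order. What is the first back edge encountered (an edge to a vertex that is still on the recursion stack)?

DFS from worker (visiting neighbors in alphabetical order); mark gray on enter, black on exit:
worker gray
  cron gray
  cron black
  ingest gray
    api gray
      queue gray
        search gray
          store gray
            store→cron: cron black — skip
            store→queue: queue is gray → back edge
First back edge: store → queue.

store->queue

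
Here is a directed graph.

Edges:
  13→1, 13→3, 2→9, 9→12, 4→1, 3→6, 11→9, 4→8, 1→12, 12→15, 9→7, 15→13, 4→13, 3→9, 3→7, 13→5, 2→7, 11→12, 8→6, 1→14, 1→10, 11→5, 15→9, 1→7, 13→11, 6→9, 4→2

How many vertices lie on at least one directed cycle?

A vertex is on a directed cycle iff it belongs to a strongly connected component of size ≥ 2 (or has a self-loop).
The vertices on cycles are {1, 3, 6, 9, 11, 12, 13, 15} — 8 in total.

8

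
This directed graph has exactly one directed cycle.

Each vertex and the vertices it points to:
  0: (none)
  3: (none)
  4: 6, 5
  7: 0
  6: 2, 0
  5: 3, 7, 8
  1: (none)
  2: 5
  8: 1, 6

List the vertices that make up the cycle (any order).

2, 5, 6, 8

DFS with gray/black marking from 5:
5 gray
  3 gray
  3 black
  7 gray
    0 gray
    0 black
  7 black
  8 gray
    1 gray
    1 black
    6 gray
      2 gray
        2→5: 5 is gray → back edge
Back edge closes the cycle 5 → 8 → 6 → 2 → 5; its vertices are {2, 5, 6, 8}.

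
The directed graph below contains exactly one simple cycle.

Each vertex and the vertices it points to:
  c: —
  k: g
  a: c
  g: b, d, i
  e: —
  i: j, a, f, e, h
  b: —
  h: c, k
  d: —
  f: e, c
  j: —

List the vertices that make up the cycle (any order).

g, h, i, k

DFS with gray/black marking from g:
g gray
  b gray
  b black
  d gray
  d black
  i gray
    j gray
    j black
    a gray
      c gray
      c black
    a black
    f gray
      e gray
      e black
      f→c: c black — skip
    f black
    i→e: e black — skip
    h gray
      h→c: c black — skip
      k gray
        k→g: g is gray → back edge
Back edge closes the cycle g → i → h → k → g; its vertices are {g, h, i, k}.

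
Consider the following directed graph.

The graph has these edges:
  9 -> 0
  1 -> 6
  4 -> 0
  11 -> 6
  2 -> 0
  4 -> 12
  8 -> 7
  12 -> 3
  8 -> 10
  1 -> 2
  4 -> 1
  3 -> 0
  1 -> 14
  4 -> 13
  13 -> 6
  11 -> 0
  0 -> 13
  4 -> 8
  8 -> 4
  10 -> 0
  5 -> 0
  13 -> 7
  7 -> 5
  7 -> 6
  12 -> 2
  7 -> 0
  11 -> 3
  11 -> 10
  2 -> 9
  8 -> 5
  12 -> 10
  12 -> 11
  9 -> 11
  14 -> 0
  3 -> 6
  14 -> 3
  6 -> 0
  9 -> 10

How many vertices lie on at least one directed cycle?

A vertex is on a directed cycle iff it belongs to a strongly connected component of size ≥ 2 (or has a self-loop).
The vertices on cycles are {0, 4, 5, 6, 7, 8, 13} — 7 in total.

7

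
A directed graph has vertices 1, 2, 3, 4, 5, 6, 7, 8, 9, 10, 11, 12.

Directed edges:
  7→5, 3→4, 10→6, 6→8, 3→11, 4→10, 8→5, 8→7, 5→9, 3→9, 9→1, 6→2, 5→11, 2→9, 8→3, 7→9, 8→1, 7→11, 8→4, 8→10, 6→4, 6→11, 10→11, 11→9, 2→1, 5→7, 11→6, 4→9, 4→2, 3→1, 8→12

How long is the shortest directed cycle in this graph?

For each vertex v, BFS finds the shortest path from v back to v.
The shortest such closed walk is 6 → 11 → 6, length 2.

2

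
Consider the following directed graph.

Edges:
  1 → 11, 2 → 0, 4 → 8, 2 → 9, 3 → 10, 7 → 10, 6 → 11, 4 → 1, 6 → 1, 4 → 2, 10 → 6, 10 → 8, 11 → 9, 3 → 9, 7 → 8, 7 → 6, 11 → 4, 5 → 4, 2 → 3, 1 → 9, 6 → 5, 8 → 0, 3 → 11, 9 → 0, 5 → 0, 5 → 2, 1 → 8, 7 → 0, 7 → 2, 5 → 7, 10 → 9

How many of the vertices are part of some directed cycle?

9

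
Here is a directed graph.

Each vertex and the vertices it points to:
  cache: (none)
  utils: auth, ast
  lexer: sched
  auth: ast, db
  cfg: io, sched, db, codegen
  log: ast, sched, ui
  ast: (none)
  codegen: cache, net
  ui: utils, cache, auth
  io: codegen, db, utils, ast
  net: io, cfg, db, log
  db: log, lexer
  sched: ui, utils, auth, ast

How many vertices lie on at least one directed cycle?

11

A vertex is on a directed cycle iff it belongs to a strongly connected component of size ≥ 2 (or has a self-loop).
The vertices on cycles are {db, io, ui, cfg, log, net, auth, lexer, sched, utils, codegen} — 11 in total.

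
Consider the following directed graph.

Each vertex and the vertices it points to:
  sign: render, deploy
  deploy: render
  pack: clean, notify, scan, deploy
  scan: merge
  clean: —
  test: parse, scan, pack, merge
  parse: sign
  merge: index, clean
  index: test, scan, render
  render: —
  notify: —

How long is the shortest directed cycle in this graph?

For each vertex v, BFS finds the shortest path from v back to v.
The shortest such closed walk is test → merge → index → test, length 3.

3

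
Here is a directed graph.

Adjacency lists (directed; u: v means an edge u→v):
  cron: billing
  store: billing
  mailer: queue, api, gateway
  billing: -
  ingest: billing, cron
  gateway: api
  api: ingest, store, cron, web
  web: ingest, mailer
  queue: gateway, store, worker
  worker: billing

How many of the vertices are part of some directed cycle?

5

A vertex is on a directed cycle iff it belongs to a strongly connected component of size ≥ 2 (or has a self-loop).
The vertices on cycles are {api, web, queue, mailer, gateway} — 5 in total.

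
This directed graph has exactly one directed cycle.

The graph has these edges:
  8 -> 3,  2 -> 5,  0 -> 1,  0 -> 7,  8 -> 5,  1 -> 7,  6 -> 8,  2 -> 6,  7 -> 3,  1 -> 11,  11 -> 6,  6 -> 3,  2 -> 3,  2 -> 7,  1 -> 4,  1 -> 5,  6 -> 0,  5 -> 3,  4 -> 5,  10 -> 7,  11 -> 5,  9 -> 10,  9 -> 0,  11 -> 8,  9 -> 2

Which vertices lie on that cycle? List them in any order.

0, 1, 6, 11

DFS with gray/black marking from 0:
0 gray
  7 gray
    3 gray
    3 black
  7 black
  1 gray
    4 gray
      5 gray
        5→3: 3 black — skip
      5 black
    4 black
    11 gray
      11→5: 5 black — skip
      6 gray
        8 gray
          8→5: 5 black — skip
          8→3: 3 black — skip
        8 black
        6→0: 0 is gray → back edge
Back edge closes the cycle 0 → 1 → 11 → 6 → 0; its vertices are {0, 1, 6, 11}.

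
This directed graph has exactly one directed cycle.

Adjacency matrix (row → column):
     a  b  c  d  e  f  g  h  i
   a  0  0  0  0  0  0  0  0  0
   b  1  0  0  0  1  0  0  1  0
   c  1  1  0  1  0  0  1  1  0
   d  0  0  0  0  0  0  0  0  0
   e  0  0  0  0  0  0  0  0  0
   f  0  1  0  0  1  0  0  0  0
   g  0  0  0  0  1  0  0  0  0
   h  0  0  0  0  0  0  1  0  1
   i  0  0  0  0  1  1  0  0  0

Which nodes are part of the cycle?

b, f, h, i

DFS with gray/black marking from b:
b gray
  e gray
  e black
  h gray
    i gray
      i→e: e black — skip
      f gray
        f→e: e black — skip
        f→b: b is gray → back edge
Back edge closes the cycle b → h → i → f → b; its vertices are {b, f, h, i}.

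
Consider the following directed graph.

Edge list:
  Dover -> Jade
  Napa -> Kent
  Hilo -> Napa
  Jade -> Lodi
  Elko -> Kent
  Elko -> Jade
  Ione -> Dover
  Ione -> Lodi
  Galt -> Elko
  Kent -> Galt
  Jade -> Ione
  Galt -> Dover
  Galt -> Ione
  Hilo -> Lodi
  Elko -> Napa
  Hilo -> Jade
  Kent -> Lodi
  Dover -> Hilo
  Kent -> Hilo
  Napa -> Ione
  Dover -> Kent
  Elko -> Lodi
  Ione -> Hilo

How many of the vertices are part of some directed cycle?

8

A vertex is on a directed cycle iff it belongs to a strongly connected component of size ≥ 2 (or has a self-loop).
The vertices on cycles are {Elko, Galt, Hilo, Ione, Jade, Kent, Napa, Dover} — 8 in total.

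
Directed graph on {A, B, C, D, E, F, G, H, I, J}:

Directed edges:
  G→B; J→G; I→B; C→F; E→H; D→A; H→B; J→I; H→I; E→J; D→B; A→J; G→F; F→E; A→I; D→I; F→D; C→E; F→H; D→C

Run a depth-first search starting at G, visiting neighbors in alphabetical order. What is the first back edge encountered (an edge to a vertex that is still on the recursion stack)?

J→G

DFS from G (visiting neighbors in alphabetical order); mark gray on enter, black on exit:
G gray
  B gray
  B black
  F gray
    D gray
      A gray
        I gray
          I→B: B black — skip
        I black
        J gray
          J→G: G is gray → back edge
First back edge: J → G.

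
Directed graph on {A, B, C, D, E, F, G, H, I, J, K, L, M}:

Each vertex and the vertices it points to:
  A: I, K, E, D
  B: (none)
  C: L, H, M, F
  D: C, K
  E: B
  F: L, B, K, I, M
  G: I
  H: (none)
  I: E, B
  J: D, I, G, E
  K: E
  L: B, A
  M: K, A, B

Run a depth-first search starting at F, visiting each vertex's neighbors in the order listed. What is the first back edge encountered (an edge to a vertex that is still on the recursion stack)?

C->L

DFS from F (visiting each vertex's neighbors in the order listed); mark gray on enter, black on exit:
F gray
  L gray
    B gray
    B black
    A gray
      I gray
        E gray
          E→B: B black — skip
        E black
        I→B: B black — skip
      I black
      K gray
        K→E: E black — skip
      K black
      A→E: E black — skip
      D gray
        C gray
          C→L: L is gray → back edge
First back edge: C → L.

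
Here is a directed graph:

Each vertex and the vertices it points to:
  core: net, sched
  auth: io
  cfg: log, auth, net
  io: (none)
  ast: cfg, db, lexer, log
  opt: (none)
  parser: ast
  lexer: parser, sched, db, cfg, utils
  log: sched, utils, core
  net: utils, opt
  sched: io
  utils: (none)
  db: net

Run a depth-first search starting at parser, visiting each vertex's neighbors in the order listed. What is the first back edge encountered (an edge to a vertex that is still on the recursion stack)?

DFS from parser (visiting each vertex's neighbors in the order listed); mark gray on enter, black on exit:
parser gray
  ast gray
    cfg gray
      log gray
        sched gray
          io gray
          io black
        sched black
        utils gray
        utils black
        core gray
          net gray
            net→utils: utils black — skip
            opt gray
            opt black
          net black
          core→sched: sched black — skip
        core black
      log black
      auth gray
        auth→io: io black — skip
      auth black
      cfg→net: net black — skip
    cfg black
    db gray
      db→net: net black — skip
    db black
    lexer gray
      lexer→parser: parser is gray → back edge
First back edge: lexer → parser.

lexer→parser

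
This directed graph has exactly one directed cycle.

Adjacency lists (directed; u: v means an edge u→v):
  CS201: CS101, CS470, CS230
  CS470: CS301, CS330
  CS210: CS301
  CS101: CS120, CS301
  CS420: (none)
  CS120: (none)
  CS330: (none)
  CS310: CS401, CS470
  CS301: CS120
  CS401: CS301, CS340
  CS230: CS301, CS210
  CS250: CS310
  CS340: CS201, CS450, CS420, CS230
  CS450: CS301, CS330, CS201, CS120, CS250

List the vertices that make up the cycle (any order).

DFS with gray/black marking from CS340:
CS340 gray
  CS201 gray
    CS101 gray
      CS120 gray
      CS120 black
      CS301 gray
        CS301→CS120: CS120 black — skip
      CS301 black
    CS101 black
    CS470 gray
      CS470→CS301: CS301 black — skip
      CS330 gray
      CS330 black
    CS470 black
    CS230 gray
      CS230→CS301: CS301 black — skip
      CS210 gray
        CS210→CS301: CS301 black — skip
      CS210 black
    CS230 black
  CS201 black
  CS450 gray
    CS450→CS301: CS301 black — skip
    CS450→CS330: CS330 black — skip
    CS450→CS201: CS201 black — skip
    CS450→CS120: CS120 black — skip
    CS250 gray
      CS310 gray
        CS401 gray
          CS401→CS301: CS301 black — skip
          CS401→CS340: CS340 is gray → back edge
Back edge closes the cycle CS340 → CS450 → CS250 → CS310 → CS401 → CS340; its vertices are {CS250, CS310, CS340, CS401, CS450}.

CS250, CS310, CS340, CS401, CS450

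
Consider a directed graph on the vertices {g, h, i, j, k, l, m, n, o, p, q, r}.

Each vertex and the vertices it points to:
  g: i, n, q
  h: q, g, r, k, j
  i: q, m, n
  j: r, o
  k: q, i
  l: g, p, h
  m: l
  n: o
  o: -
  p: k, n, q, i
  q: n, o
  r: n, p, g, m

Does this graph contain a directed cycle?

DFS with white/gray/black marking, starting from g:
g gray
  i gray
    q gray
      n gray
        o gray
        o black
      n black
      q→o: o black — skip
    q black
    m gray
      l gray
        l→g: g is gray → back edge
Back edge found, so a cycle exists: g → i → m → l → g.

Yes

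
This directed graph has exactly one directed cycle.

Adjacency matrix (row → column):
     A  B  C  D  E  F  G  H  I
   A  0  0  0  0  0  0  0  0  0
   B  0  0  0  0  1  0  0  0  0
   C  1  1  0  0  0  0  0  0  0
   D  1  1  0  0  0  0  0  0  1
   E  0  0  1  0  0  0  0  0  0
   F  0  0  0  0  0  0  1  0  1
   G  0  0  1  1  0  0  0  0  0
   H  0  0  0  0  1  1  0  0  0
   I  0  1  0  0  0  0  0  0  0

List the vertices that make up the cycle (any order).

DFS with gray/black marking from C:
C gray
  A gray
  A black
  B gray
    E gray
      E→C: C is gray → back edge
Back edge closes the cycle C → B → E → C; its vertices are {B, C, E}.

B, C, E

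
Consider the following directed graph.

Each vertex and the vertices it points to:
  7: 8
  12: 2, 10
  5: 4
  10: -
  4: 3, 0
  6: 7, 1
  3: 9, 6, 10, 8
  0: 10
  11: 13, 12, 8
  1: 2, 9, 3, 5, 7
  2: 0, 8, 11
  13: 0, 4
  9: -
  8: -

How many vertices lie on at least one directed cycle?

9

A vertex is on a directed cycle iff it belongs to a strongly connected component of size ≥ 2 (or has a self-loop).
The vertices on cycles are {1, 2, 3, 4, 5, 6, 11, 12, 13} — 9 in total.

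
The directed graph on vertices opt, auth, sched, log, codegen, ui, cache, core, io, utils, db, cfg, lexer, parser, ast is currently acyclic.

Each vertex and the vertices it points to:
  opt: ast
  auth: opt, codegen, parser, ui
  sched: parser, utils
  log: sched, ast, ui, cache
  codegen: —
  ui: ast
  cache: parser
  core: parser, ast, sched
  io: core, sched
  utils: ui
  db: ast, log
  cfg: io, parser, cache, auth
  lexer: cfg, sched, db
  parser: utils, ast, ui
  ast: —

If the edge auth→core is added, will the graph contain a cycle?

Adding auth→core creates a cycle iff core can already reach auth.
Explore from core: no path reaches auth. The graph stays acyclic.

No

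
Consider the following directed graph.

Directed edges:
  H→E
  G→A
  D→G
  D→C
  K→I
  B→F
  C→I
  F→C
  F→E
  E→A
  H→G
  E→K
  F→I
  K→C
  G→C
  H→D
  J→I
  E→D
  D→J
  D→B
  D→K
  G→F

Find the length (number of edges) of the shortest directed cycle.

4

For each vertex v, BFS finds the shortest path from v back to v.
The shortest such closed walk is G → F → E → D → G, length 4.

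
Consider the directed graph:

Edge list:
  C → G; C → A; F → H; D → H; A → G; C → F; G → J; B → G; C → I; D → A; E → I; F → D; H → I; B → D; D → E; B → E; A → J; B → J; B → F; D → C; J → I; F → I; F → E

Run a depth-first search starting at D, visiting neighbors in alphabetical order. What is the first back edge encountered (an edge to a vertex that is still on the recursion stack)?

DFS from D (visiting neighbors in alphabetical order); mark gray on enter, black on exit:
D gray
  A gray
    G gray
      J gray
        I gray
        I black
      J black
    G black
    A→J: J black — skip
  A black
  C gray
    C→A: A black — skip
    F gray
      F→D: D is gray → back edge
First back edge: F → D.

F->D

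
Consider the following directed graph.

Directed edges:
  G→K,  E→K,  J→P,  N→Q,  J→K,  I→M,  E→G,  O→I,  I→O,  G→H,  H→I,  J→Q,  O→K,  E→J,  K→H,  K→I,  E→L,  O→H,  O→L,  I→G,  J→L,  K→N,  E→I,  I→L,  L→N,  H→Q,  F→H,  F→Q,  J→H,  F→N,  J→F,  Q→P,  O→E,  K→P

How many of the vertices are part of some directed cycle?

A vertex is on a directed cycle iff it belongs to a strongly connected component of size ≥ 2 (or has a self-loop).
The vertices on cycles are {E, F, G, H, I, J, K, O} — 8 in total.

8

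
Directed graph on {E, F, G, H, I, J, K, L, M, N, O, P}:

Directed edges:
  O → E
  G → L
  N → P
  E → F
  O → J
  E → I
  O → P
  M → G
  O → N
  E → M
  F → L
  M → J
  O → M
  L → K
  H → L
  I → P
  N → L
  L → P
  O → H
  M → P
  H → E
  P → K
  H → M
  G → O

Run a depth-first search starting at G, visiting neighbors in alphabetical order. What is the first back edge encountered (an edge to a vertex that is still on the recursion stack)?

M->G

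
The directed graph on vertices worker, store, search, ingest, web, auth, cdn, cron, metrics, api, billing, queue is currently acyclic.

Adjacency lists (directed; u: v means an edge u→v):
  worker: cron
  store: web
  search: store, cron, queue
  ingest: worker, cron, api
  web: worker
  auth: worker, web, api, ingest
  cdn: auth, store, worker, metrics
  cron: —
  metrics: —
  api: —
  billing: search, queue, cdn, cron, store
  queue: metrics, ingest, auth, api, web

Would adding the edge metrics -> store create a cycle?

No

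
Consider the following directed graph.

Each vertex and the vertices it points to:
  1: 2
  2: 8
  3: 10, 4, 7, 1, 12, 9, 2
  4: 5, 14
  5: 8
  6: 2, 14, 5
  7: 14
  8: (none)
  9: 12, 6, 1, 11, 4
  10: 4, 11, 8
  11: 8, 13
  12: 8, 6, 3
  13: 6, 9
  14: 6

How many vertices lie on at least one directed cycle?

A vertex is on a directed cycle iff it belongs to a strongly connected component of size ≥ 2 (or has a self-loop).
The vertices on cycles are {3, 6, 9, 10, 11, 12, 13, 14} — 8 in total.

8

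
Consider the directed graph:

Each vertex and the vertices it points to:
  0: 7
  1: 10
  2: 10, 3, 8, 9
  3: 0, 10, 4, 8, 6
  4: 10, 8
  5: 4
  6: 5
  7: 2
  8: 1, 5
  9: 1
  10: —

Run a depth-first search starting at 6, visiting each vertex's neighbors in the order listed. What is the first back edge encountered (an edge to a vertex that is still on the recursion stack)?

8->5

DFS from 6 (visiting each vertex's neighbors in the order listed); mark gray on enter, black on exit:
6 gray
  5 gray
    4 gray
      10 gray
      10 black
      8 gray
        1 gray
          1→10: 10 black — skip
        1 black
        8→5: 5 is gray → back edge
First back edge: 8 → 5.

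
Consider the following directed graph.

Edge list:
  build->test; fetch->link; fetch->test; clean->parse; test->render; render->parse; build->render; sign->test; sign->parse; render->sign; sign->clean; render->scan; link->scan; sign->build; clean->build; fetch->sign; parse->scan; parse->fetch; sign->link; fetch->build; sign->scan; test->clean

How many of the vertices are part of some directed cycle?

7

A vertex is on a directed cycle iff it belongs to a strongly connected component of size ≥ 2 (or has a self-loop).
The vertices on cycles are {sign, test, build, clean, fetch, parse, render} — 7 in total.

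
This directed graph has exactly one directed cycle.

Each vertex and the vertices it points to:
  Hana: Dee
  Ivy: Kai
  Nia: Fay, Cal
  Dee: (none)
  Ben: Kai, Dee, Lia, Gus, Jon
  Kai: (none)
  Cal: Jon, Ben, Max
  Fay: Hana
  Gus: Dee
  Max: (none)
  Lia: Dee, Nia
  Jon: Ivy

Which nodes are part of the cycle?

Ben, Cal, Lia, Nia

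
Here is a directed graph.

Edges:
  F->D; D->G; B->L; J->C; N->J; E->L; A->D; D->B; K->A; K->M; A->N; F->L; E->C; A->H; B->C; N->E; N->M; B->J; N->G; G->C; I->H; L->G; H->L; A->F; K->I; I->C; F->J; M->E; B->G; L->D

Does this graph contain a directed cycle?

DFS with white/gray/black marking, starting from I:
I gray
  H gray
    L gray
      G gray
        C gray
        C black
      G black
      D gray
        D→G: G black — skip
        B gray
          B→L: L is gray → back edge
Back edge found, so a cycle exists: L → D → B → L.

Yes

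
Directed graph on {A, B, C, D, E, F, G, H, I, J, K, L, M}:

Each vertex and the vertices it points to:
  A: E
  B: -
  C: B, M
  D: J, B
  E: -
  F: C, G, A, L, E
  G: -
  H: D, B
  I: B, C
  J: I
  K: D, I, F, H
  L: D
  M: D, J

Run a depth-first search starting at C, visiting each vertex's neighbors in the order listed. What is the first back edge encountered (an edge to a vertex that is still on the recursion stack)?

DFS from C (visiting each vertex's neighbors in the order listed); mark gray on enter, black on exit:
C gray
  B gray
  B black
  M gray
    D gray
      J gray
        I gray
          I→B: B black — skip
          I→C: C is gray → back edge
First back edge: I → C.

I→C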